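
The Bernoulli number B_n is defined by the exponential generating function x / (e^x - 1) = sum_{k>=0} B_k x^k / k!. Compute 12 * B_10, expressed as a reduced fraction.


Bernoulli numbers can also be computed recursively via B_0 = 1 and sum_{j=0}^{m} C(m+1, j) B_j = 0 for m >= 1. Odd-index Bernoulli numbers vanish for k >= 3.
Computing B_10 = 5/66, so 12 * B_10 = 12 * 5/66 = 10/11.

10/11


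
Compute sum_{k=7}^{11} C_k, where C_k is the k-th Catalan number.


C_7 through C_11: 429, 1430, 4862, 16796, 58786
Sum = 429 + 1430 + 4862 + 16796 + 58786
= 82303

82303


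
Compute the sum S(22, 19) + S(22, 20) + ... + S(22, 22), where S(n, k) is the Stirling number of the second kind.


By definition, S(n, k) counts partitions of an n-set into exactly k nonempty blocks.
Computing row n = 22 for k = 19..22:
S(22, k): 1389850, 23485, 231, 1
Sum = 1413567.

1413567


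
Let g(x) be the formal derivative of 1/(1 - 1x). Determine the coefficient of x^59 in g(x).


Differentiate termwise: d/dx sum_{k>=0} 1^k x^k = sum_{k>=1} k 1^k x^(k-1) = sum_{j>=0} (j+1) 1^(j+1) x^j.
Equivalently, d/dx [1/(1 - 1x)] = 1/(1 - 1x)^2.
For j = 59: 60 * 1^60 = 60 * 1 = 60.

60


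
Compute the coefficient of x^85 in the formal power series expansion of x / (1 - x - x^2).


Let f(x) = sum_{k>=0} a_k x^k. Multiplying f(x) * (1 - x - x^2) = x and matching coefficients gives a_0 = 0, a_1 = 1, and a_k = a_{k-1} + a_{k-2} for k >= 2. These are the Fibonacci numbers F_k.
Iterating from F_0 = 0, F_1 = 1:
F_0=0, F_1=1, F_2=1, F_3=2, F_4=3, F_5=5, F_6=8, F_7=13, F_8=21, F_9=34, ...
F_85 = 259695496911122585.

259695496911122585


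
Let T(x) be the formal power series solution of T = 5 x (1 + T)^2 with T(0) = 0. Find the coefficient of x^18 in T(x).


Apply the Lagrange inversion formula: if T = 5 x * phi(T) with phi(t) = (1 + t)^2, then [x^n] T = 5^n * (1/n) [t^(n-1)] phi(t)^n = 5^n * (1/n) [t^(n-1)] (1 + t)^(2n) = 5^n * (1/n) C(2n, n-1).
Using the identity C(2n, n-1) = C(2n, n) * n / (n+1), the unscaled factor equals C(2n, n) / (n+1) = C_n, the n-th Catalan number.
For n = 18: C_18 = C(36, 18) / 19 = 9075135300/19 = 477638700.
With the 5^18 = 3814697265625 factor, the coefficient is 3814697265625 * 477638700 = 1822047042846679687500.

1822047042846679687500


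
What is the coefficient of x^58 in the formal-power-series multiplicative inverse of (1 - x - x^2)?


Let the inverse be f(x) = sum_{k>=0} a_k x^k. From f(x) * (1 - x - x^2) = 1 and matching coefficients:
 x^0: a_0 = 1.
 x^1: a_1 - a_0 = 0, so a_1 = 1.
 x^k (k >= 2): a_k - a_{k-1} - a_{k-2} = 0, i.e. a_k = a_{k-1} + a_{k-2}.
This is the Fibonacci-type recurrence shifted so that a_0 = a_1 = 1.
Iterating: a_0=1, a_1=1, a_2=2, a_3=3, a_4=5, a_5=8, a_6=13, a_7=21, a_8=34, a_9=55, ...
a_58 = 956722026041.

956722026041


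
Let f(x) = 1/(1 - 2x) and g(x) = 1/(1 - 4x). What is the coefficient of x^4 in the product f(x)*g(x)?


The coefficient of x^n in f*g is the Cauchy product: sum_{k=0}^{n} a^k * b^(n-k).
With a=2, b=4, n=4:
sum_{k=0}^{4} 2^k * 4^(4-k)
= 496

496


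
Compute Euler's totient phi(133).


phi(n) counts integers in [1, n] coprime to n. Using the multiplicative formula phi(n) = n * prod_{p | n} (1 - 1/p):
133 = 7 * 19, so
phi(133) = 133 * (1 - 1/7) * (1 - 1/19) = 108.

108


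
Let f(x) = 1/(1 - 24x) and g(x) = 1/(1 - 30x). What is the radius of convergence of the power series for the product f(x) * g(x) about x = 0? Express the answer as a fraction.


The radius of 1/(1 - 24x) is 1/24 (nearest singularity at x = 1/24), and the radius of 1/(1 - 30x) is 1/30.
The product f(x)*g(x) = 1/((1 - 24x)(1 - 30x)) has singularities at both 1/24 and 1/30, so its radius of convergence is the distance to the nearest one:
min(1/24, 1/30) = 1/30.

1/30


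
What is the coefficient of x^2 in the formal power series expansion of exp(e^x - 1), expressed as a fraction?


exp(e^x - 1) is the exponential generating function for the Bell numbers Bell_k: exp(e^x - 1) = sum_{k>=0} Bell_k x^k / k!.
So the coefficient of x^2 in exp(e^x - 1) is Bell_2 / 2!.
Computing: Bell_2 = 2 and 2! = 2, giving
2/2 = 1.

1


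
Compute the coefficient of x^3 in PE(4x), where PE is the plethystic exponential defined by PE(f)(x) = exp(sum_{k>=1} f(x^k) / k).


With f(x) = 4x, the exponent is sum_{k>=1} 4 x^k / k = 4 * (-ln(1 - x)). Exponentiating:
PE(4x) = exp(-4 ln(1 - x)) = 1/(1 - x)^4.
By the negative binomial expansion, [x^n] 1/(1 - x)^4 = C(n + 3, 3).
For n = 3: C(6, 3) = 20.

20


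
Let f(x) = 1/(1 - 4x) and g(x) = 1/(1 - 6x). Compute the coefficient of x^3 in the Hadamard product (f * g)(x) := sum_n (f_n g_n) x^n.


f has coefficients f_k = 4^k and g has coefficients g_k = 6^k, so the Hadamard product has coefficient (f*g)_k = 4^k * 6^k = 24^k.
For k = 3: 24^3 = 13824.

13824


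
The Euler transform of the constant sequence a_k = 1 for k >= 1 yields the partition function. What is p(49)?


The Euler transform converts the sequence a_k = 1 into the number of integer partitions.
Using the recurrence or dynamic programming:
p(49) = 173525

173525


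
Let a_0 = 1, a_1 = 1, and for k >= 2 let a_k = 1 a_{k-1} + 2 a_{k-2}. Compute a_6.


Iterating the recurrence forward:
a_0 = 1
a_1 = 1
a_2 = 1*1 + 2*1 = 3
a_3 = 1*3 + 2*1 = 5
a_4 = 1*5 + 2*3 = 11
a_5 = 1*11 + 2*5 = 21
a_6 = 1*21 + 2*11 = 43
So a_6 = 43.

43


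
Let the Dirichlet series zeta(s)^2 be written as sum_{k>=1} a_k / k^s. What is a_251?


The Dirichlet convolution of the constant function 1 with itself gives (1 * 1)(k) = sum_{d | k} 1 = d(k), the number of positive divisors of k.
Since zeta(s) = sum_{k>=1} 1/k^s, we have zeta(s)^2 = sum_{k>=1} d(k)/k^s, so a_k = d(k).
For k = 251: the divisors are 1, 251.
Count = 2.

2


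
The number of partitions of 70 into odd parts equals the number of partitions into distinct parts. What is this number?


Computing partitions of 70 into odd parts (1, 3, 5, ...):
Using the generating function prod_{k>=0} 1/(1-x^(2k+1)),
the count is 29927

29927


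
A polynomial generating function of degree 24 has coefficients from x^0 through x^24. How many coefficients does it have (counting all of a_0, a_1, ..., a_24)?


A polynomial of degree 24 takes the form a_0 + a_1 x + ... + a_24 x^24.
The number of coefficients is 24 + 1 = 25.

25


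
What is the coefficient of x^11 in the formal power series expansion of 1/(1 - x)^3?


The expansion 1/(1 - x)^r = sum_{k>=0} C(k + r - 1, r - 1) x^k follows from the multiset / negative-binomial theorem (or from repeated differentiation of the geometric series).
For r = 3 and k = 11:
C(13, 2) = 6227020800 / (2 * 39916800) = 78.

78


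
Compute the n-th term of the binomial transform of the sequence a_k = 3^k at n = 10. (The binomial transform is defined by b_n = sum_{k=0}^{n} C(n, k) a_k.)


With a_k = 3^k, b_n = sum_{k=0}^{n} C(n, k) 3^k = (1 + 3)^n by the binomial theorem.
For n = 10: (1 + 3)^10 = 4^10 = 1048576.

1048576


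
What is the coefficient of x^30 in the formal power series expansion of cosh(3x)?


The Maclaurin series is cosh(t) = sum_{m>=0} t^(2m) / (2m)!, so substituting t = 3x, only even powers of x are nonzero, with coefficient of x^(2m) equal to 3^(2m) / (2m)!.
For x^30 the coefficient is 3^30/30! = 205891132094649/265252859812191058636308480000000 = 43046721/55457783609342033920000000.

43046721/55457783609342033920000000


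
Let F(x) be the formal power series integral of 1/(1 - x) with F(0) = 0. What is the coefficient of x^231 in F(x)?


1/(1 - x) = sum_{k>=0} x^k. Integrating termwise and using F(0) = 0 gives
F(x) = sum_{k>=0} x^(k+1) / (k+1) = sum_{m>=1} x^m / m = -ln(1 - x).
So the coefficient of x^231 is 1/231 = 1/231.

1/231


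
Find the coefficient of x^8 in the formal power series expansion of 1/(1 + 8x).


Write 1/(1 + c x) = 1/(1 - (-c) x) and apply the geometric-series identity
1/(1 - y) = sum_{k>=0} y^k to get 1/(1 + c x) = sum_{k>=0} (-c)^k x^k.
So the coefficient of x^k is (-c)^k = (-1)^k * c^k.
Here c = 8 and k = 8:
(-8)^8 = 1 * 16777216 = 16777216

16777216


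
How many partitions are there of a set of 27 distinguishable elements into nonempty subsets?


Bell_27 can be computed from the Bell triangle or from Dobinski's identity Bell_n = (1/e) * sum_{k>=0} k^n / k!.
Computing Bell_27 = 545717047936059989389.

545717047936059989389


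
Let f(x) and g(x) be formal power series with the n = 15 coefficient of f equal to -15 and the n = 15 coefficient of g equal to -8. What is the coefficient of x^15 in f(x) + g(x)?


Addition of formal power series is termwise.
The coefficient of x^15 in f + g = -15 + -8
= -23

-23


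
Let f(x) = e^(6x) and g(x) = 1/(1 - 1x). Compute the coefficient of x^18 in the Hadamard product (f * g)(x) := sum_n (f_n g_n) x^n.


Expanding: f_k = 6^k/k! (from e^(6x)) and g_k = 1^k (from 1/(1 - 1x)). So the Hadamard coefficient (f * g)_k = 6^k 1^k / k! = (6)^k / k!.
For k = 18: 6^18/18! = 101559956668416/6402373705728000 = 236196/14889875.

236196/14889875


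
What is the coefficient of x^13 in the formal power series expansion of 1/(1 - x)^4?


The negative binomial / multiset identity is
1/(1 - x)^r = sum_{k>=0} C(k + r - 1, r - 1) x^k.
Here r = 4 and k = 13, so the coefficient is
C(13 + 3, 3) = C(16, 3)
= 560

560


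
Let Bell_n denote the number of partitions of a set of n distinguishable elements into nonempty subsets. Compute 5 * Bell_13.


Bell_13 can be computed from the Bell triangle or from Dobinski's identity Bell_n = (1/e) * sum_{k>=0} k^n / k!.
Computing Bell_13 = 27644437.
Then 5 * 27644437 = 138222185.

138222185


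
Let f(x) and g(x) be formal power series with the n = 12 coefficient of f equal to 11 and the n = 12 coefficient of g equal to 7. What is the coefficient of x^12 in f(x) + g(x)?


Addition of formal power series is termwise.
The coefficient of x^12 in f + g = 11 + 7
= 18

18


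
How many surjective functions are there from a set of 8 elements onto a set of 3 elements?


By inclusion-exclusion on which target elements are missed, the number of surjections from an n-set onto a k-set is
surj(n, k) = sum_{j=0}^{k} (-1)^j C(k, j) (k - j)^n.
Equivalently surj(n, k) = k! * S(n, k), where S(n, k) is the Stirling number of the second kind.
For n = 8, k = 3:
S(8, 3) = 966, so
surj = 3! * 966 = 6 * 966 = 5796.

5796


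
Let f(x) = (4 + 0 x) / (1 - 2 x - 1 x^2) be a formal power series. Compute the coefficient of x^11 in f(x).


Write f(x) = sum_{k>=0} a_k x^k. Multiplying both sides by 1 - 2 x - 1 x^2 gives
(1 - 2 x - 1 x^2) sum_{k>=0} a_k x^k = 4 + 0 x.
Matching coefficients:
 x^0: a_0 = 4
 x^1: a_1 - 2 a_0 = 0  =>  a_1 = 2*4 + 0 = 8
 x^k (k >= 2): a_k = 2 a_{k-1} + 1 a_{k-2}.
Iterating: a_2 = 20, a_3 = 48, a_4 = 116, a_5 = 280, a_6 = 676, a_7 = 1632, a_8 = 3940, a_9 = 9512, a_10 = 22964, a_11 = 55440.
So the coefficient of x^11 is 55440.

55440


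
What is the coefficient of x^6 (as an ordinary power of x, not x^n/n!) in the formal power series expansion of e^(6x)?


The exponential series is e^y = sum_{k>=0} y^k / k!. Substituting y = 6x gives
e^(6x) = sum_{k>=0} 6^k x^k / k!.
So the coefficient of x^n is a^n/n! with a = 6, n = 6:
6^6 / 6! = 46656/720 = 324/5

324/5


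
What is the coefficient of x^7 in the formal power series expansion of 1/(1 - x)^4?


The expansion 1/(1 - x)^r = sum_{k>=0} C(k + r - 1, r - 1) x^k follows from the multiset / negative-binomial theorem (or from repeated differentiation of the geometric series).
For r = 4 and k = 7:
C(10, 3) = 3628800 / (6 * 5040) = 120.

120


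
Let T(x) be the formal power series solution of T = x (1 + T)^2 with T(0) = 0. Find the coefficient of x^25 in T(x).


Apply the Lagrange inversion formula: if T = x * phi(T) with phi(t) = (1 + t)^2, then [x^n] T = (1/n) [t^(n-1)] phi(t)^n = (1/n) [t^(n-1)] (1 + t)^(2n) = (1/n) C(2n, n-1).
Using the identity C(2n, n-1) = C(2n, n) * n / (n+1), the unscaled factor equals C(2n, n) / (n+1) = C_n, the n-th Catalan number.
For n = 25: C_25 = C(50, 25) / 26 = 126410606437752/26 = 4861946401452 = 4861946401452.

4861946401452


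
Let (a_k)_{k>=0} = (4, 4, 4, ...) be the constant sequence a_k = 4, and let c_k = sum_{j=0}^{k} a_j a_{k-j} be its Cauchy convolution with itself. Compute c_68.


Since a_j = 4 for all j >= 0, the convolution sum becomes
c_k = sum_{j=0}^{k} 4 * 4 = 16 * (k + 1).
Equivalently, the generating function of (a_k) is 4/(1 - x) and its square is 16/(1 - x)^2 = sum_{k>=0} 16(k + 1) x^k.
For k = 68: 16 * 69 = 1104.

1104


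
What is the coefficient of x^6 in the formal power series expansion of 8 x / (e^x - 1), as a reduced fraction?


The exponential generating function for Bernoulli numbers is
x / (e^x - 1) = sum_{k>=0} B_k x^k / k!.
So the coefficient of x^6 in 8 x / (e^x - 1) is 8 B_6 / 6!.
Computing: B_6 = 1/42, 6! = 720, giving
8 * 1/42 / 720 = 1/3780.

1/3780


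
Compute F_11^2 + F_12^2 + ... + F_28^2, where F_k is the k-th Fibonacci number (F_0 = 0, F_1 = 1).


There is a standard identity sum_{k=0}^{N} F_k^2 = F_N * F_{N+1} (proved inductively from the telescoping relation F_k^2 = F_k F_{k+1} - F_{k-1} F_k). Then
sum_{k=11}^{28} F_k^2 = F_28 F_29 - F_10 F_11.
Computing: F_28 = 317811, F_29 = 514229, F_10 = 55, F_11 = 89.
Sum = 317811 * 514229 - 55 * 89 = 163427627824.

163427627824


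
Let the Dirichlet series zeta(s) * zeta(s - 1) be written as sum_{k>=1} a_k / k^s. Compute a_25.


Convolution gives a_k = sum_{d | k} d * 1 = sum_{d | k} d = sigma(k), the sum of positive divisors of k.
For k = 25, the divisors are 1, 5, 25, so
sigma(25) = 1 + 5 + 25 = 31.

31


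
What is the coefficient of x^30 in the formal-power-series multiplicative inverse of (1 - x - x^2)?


Let the inverse be f(x) = sum_{k>=0} a_k x^k. From f(x) * (1 - x - x^2) = 1 and matching coefficients:
 x^0: a_0 = 1.
 x^1: a_1 - a_0 = 0, so a_1 = 1.
 x^k (k >= 2): a_k - a_{k-1} - a_{k-2} = 0, i.e. a_k = a_{k-1} + a_{k-2}.
This is the Fibonacci-type recurrence shifted so that a_0 = a_1 = 1.
Iterating: a_0=1, a_1=1, a_2=2, a_3=3, a_4=5, a_5=8, a_6=13, a_7=21, a_8=34, a_9=55, ...
a_30 = 1346269.

1346269


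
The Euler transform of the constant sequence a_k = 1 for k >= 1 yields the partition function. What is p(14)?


The Euler transform converts the sequence a_k = 1 into the number of integer partitions.
Using the recurrence or dynamic programming:
p(14) = 135

135


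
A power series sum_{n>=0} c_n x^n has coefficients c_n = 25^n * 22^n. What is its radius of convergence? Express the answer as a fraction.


By the root test (Cauchy-Hadamard), the radius is R = 1 / limsup_n |c_n|^(1/n).
Here |c_n|^(1/n) = (25^n * 22^n)^(1/n) = 25 * 22 = 550 for all n.
So R = 1/550 = 1/550.

1/550


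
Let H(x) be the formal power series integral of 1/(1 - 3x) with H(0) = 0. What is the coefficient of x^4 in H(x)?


1/(1 - 3x) = sum_{k>=0} 3^k x^k. Integrating termwise with H(0) = 0:
H(x) = sum_{k>=0} 3^k x^(k+1) / (k+1) = sum_{m>=1} 3^(m-1) x^m / m.
For m = 4: 3^3/4 = 27/4 = 27/4.

27/4


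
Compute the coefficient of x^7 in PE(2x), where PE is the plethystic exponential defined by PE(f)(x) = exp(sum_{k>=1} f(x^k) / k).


With f(x) = 2x, the exponent is sum_{k>=1} 2 x^k / k = 2 * (-ln(1 - x)). Exponentiating:
PE(2x) = exp(-2 ln(1 - x)) = 1/(1 - x)^2.
By the negative binomial expansion, [x^n] 1/(1 - x)^2 = C(n + 1, 1).
For n = 7: C(8, 1) = 8.

8


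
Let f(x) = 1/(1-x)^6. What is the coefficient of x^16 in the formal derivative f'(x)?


Differentiate: d/dx [ 1/(1-x)^r ] = r / (1-x)^(r+1).
Here r = 6, so f'(x) = 6 / (1-x)^7.
The expansion of 1/(1-x)^(r+1) has coefficient of x^n equal to C(n+r, r).
So the coefficient of x^16 in f'(x) is
6 * C(22, 6) = 6 * 74613 = 447678

447678


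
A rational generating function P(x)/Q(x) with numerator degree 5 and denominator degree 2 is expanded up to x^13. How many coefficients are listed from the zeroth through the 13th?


Expanding up to x^13 gives the coefficients for x^0, x^1, ..., x^13.
That is 13 + 1 = 14 coefficients in total.

14


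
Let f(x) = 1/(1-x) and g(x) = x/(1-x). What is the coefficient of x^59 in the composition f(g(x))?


First simplify the composition: f(g(x)) = 1/(1 - x/(1-x)) = (1-x)/((1-x) - x) = (1-x)/(1-2x).
Now extract the coefficient. Write (1-x)/(1-2x) = 1/(1-2x) - x/(1-2x).
The coefficient of x^n in 1/(1-2x) is 2^n, and in x/(1-2x) is 2^(n-1) (for n >= 1).
So the coefficient of x^59 is 2^59 - 2^58 = 576460752303423488 - 288230376151711744 = 288230376151711744.

288230376151711744


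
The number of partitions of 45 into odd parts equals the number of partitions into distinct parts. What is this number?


Computing partitions of 45 into odd parts (1, 3, 5, ...):
Using the generating function prod_{k>=0} 1/(1-x^(2k+1)),
the count is 2048

2048


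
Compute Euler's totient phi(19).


phi(n) counts integers in [1, n] coprime to n. Using the multiplicative formula phi(n) = n * prod_{p | n} (1 - 1/p):
19 = 19, so
phi(19) = 19 * (1 - 1/19) = 18.

18


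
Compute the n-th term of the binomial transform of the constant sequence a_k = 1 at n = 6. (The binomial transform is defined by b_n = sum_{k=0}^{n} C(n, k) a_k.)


With a_k = 1 for all k, b_n = sum_{k=0}^{n} C(n, k) = 2^n by the binomial theorem.
For n = 6: 2^6 = 64.

64


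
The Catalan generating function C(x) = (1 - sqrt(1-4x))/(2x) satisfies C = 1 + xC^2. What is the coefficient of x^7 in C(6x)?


Substituting x -> 6x scales the n-th coefficient by 6^n, so [x^7] C(6x) = 6^7 * C_7.
C_7 = C(2*7, 7)/(8) = 3432/8 = 429.
So 6^7 * 429 = 279936 * 429 = 120092544.

120092544


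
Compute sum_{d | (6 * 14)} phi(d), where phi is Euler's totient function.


First, 6 * 14 = 84. One classical identity is sum_{d | n} phi(d) = n (each k in [1, n] has a unique gcd with n, and among the k's with gcd(k, n) = n/d there are phi(d) of them). So the sum equals 84. We also verify directly:
Divisors of 84: 1, 2, 3, 4, 6, 7, 12, 14, 21, 28, 42, 84.
phi values: 1, 1, 2, 2, 2, 6, 4, 6, 12, 12, 12, 24.
Sum = 84.

84


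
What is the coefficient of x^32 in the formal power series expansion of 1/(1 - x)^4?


The negative binomial / multiset identity is
1/(1 - x)^r = sum_{k>=0} C(k + r - 1, r - 1) x^k.
Here r = 4 and k = 32, so the coefficient is
C(32 + 3, 3) = C(35, 3)
= 6545

6545


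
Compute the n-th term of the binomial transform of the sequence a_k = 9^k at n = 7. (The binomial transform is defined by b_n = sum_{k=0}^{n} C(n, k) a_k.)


With a_k = 9^k, b_n = sum_{k=0}^{n} C(n, k) 9^k = (1 + 9)^n by the binomial theorem.
For n = 7: (1 + 9)^7 = 10^7 = 10000000.

10000000


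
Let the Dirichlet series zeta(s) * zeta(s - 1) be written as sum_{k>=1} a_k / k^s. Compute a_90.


Convolution gives a_k = sum_{d | k} d * 1 = sum_{d | k} d = sigma(k), the sum of positive divisors of k.
For k = 90, the divisors are 1, 2, 3, 5, 6, 9, 10, 15, 18, 30, 45, 90, so
sigma(90) = 1 + 2 + 3 + 5 + 6 + 9 + 10 + 15 + 18 + 30 + 45 + 90 = 234.

234


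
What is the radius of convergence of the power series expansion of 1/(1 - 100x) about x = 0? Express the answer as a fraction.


Expanding 1/(1 - 100x) = sum_{k>=0} 100^k x^k, the series converges when |100x| < 1, i.e., |x| < 1/100.
So the radius of convergence is 1/100 = 1/100.

1/100


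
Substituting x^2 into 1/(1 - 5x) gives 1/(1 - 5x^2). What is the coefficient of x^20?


The coefficient of x^(2m) in 1/(1 - 5x^2) is 5^m.
With n = 20 = 2*10, the coefficient is 5^10 = 9765625.

9765625


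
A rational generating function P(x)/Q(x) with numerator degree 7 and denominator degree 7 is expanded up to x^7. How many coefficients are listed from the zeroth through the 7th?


Expanding up to x^7 gives the coefficients for x^0, x^1, ..., x^7.
That is 7 + 1 = 8 coefficients in total.

8


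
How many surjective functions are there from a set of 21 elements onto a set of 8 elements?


By inclusion-exclusion on which target elements are missed, the number of surjections from an n-set onto a k-set is
surj(n, k) = sum_{j=0}^{k} (-1)^j C(k, j) (k - j)^n.
Equivalently surj(n, k) = k! * S(n, k), where S(n, k) is the Stirling number of the second kind.
For n = 21, k = 8:
S(21, 8) = 132511015347084, so
surj = 8! * 132511015347084 = 40320 * 132511015347084 = 5342844138794426880.

5342844138794426880


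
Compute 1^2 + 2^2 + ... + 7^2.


This power sum has a closed form given by Faulhaber's formula
sum_{k=1}^{m} k^p = (1 / (p + 1)) * sum_{j=0}^{p} C(p + 1, j) B_j m^(p + 1 - j),
but for small m direct computation is fastest:
1 + 4 + 9 + 16 + 25 + 36 + 49 = 140.

140


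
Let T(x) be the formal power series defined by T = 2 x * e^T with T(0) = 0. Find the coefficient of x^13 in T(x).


Apply the Lagrange inversion formula: if T = 2 x * phi(T) with phi(t) = e^t, then
[x^n] T = 2^n * (1/n) [t^(n-1)] phi(t)^n = 2^n * (1/n) [t^(n-1)] e^(n t) = 2^n * (1/n) * n^(n-1) / (n-1)! = 2^n * n^(n-1) / n!.
When c = 1 this is the Cayley count of rooted labeled trees on n vertices, divided by n!.
For n = 13: 2^13 * 13^12 / 13! = 8192 * 23298085122481/6227020800 = 14337283152296/467775.

14337283152296/467775


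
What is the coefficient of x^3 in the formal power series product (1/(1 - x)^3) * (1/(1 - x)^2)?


Combine the factors: (1/(1 - x)^3) * (1/(1 - x)^2) = 1/(1 - x)^5.
Then use 1/(1 - x)^r = sum_{k>=0} C(k + r - 1, r - 1) x^k with r = 5 and k = 3:
C(7, 4) = 35.

35


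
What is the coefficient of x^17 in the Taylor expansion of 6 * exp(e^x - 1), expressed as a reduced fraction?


exp(e^x - 1) = sum_{k>=0} Bell_k x^k / k!, where Bell_k is the k-th Bell number.
So the coefficient of x^17 is 6 * Bell_17 / 17!.
Computing: Bell_17 = 82864869804 and 17! = 355687428096000, giving
6 * 82864869804/355687428096000 = 255755771/182966784000.

255755771/182966784000


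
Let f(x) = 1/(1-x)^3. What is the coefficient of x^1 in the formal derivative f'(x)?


Differentiate: d/dx [ 1/(1-x)^r ] = r / (1-x)^(r+1).
Here r = 3, so f'(x) = 3 / (1-x)^4.
The expansion of 1/(1-x)^(r+1) has coefficient of x^n equal to C(n+r, r).
So the coefficient of x^1 in f'(x) is
3 * C(4, 3) = 3 * 4 = 12

12


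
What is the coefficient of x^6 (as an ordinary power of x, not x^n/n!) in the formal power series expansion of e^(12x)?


The exponential series is e^y = sum_{k>=0} y^k / k!. Substituting y = 12x gives
e^(12x) = sum_{k>=0} 12^k x^k / k!.
So the coefficient of x^n is a^n/n! with a = 12, n = 6:
12^6 / 6! = 2985984/720 = 20736/5

20736/5


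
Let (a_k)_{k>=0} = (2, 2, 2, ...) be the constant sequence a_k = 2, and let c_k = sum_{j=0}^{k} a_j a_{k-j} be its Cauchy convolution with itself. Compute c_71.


Since a_j = 2 for all j >= 0, the convolution sum becomes
c_k = sum_{j=0}^{k} 2 * 2 = 4 * (k + 1).
Equivalently, the generating function of (a_k) is 2/(1 - x) and its square is 4/(1 - x)^2 = sum_{k>=0} 4(k + 1) x^k.
For k = 71: 4 * 72 = 288.

288


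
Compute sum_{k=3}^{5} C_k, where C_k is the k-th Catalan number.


C_3 through C_5: 5, 14, 42
Sum = 5 + 14 + 42
= 61

61


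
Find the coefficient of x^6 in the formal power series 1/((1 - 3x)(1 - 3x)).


By partial fractions or Cauchy convolution:
The coefficient equals sum_{k=0}^{6} 3^k * 3^(6-k).
= 5103

5103


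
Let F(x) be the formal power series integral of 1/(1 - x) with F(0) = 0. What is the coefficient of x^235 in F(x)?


1/(1 - x) = sum_{k>=0} x^k. Integrating termwise and using F(0) = 0 gives
F(x) = sum_{k>=0} x^(k+1) / (k+1) = sum_{m>=1} x^m / m = -ln(1 - x).
So the coefficient of x^235 is 1/235 = 1/235.

1/235


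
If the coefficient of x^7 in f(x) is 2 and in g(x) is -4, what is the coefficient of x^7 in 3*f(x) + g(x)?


Scalar multiplication scales coefficients: 3 * 2 = 6.
Then add the g coefficient: 6 + -4
= 2

2


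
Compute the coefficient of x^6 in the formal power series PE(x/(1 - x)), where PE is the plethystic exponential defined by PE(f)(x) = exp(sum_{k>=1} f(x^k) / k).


For f(x) = x/(1 - x) we have
sum_{k>=1} f(x^k) / k = sum_{k>=1} (1/k) * x^k / (1 - x^k) = sum_{k, m >= 1} x^(k m) / k,
which after exponentiating simplifies to
PE(x/(1 - x)) = prod_{k>=1} 1 / (1 - x^k).
This is the generating function for the partition function p(n), so the coefficient of x^6 is p(6).
Computing p(6) by dynamic programming over parts 1, 2, ..., 6: p(6) = 11.

11


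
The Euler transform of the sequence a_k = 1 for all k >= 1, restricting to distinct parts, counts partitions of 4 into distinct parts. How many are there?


Partitions of 4 into distinct parts can be computed via generating function.
Product (1+x)(1+x^2)(1+x^3)...
The coefficient of x^4 = 2

2


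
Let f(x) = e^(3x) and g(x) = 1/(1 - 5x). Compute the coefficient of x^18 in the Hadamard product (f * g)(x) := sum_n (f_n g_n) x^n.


Expanding: f_k = 3^k/k! (from e^(3x)) and g_k = 5^k (from 1/(1 - 5x)). So the Hadamard coefficient (f * g)_k = 3^k 5^k / k! = (15)^k / k!.
For k = 18: 15^18/18! = 1477891880035400390625/6402373705728000 = 1802032470703125/7806582784.

1802032470703125/7806582784


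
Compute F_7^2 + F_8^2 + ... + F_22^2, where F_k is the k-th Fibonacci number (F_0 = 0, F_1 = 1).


There is a standard identity sum_{k=0}^{N} F_k^2 = F_N * F_{N+1} (proved inductively from the telescoping relation F_k^2 = F_k F_{k+1} - F_{k-1} F_k). Then
sum_{k=7}^{22} F_k^2 = F_22 F_23 - F_6 F_7.
Computing: F_22 = 17711, F_23 = 28657, F_6 = 8, F_7 = 13.
Sum = 17711 * 28657 - 8 * 13 = 507544023.

507544023


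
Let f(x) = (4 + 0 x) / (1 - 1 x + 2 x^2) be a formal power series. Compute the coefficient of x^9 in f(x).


Write f(x) = sum_{k>=0} a_k x^k. Multiplying both sides by 1 - 1 x + 2 x^2 gives
(1 - 1 x + 2 x^2) sum_{k>=0} a_k x^k = 4 + 0 x.
Matching coefficients:
 x^0: a_0 = 4
 x^1: a_1 - 1 a_0 = 0  =>  a_1 = 1*4 + 0 = 4
 x^k (k >= 2): a_k = 1 a_{k-1} - 2 a_{k-2}.
Iterating: a_2 = -4, a_3 = -12, a_4 = -4, a_5 = 20, a_6 = 28, a_7 = -12, a_8 = -68, a_9 = -44.
So the coefficient of x^9 is -44.

-44


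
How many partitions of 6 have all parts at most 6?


Using the generating function (1-x)^(-1)(1-x^2)^(-1)...(1-x^6)^(-1),
the coefficient of x^6 counts these restricted partitions.
Result = 11

11


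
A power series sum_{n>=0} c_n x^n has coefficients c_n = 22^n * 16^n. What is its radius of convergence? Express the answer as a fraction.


By the root test (Cauchy-Hadamard), the radius is R = 1 / limsup_n |c_n|^(1/n).
Here |c_n|^(1/n) = (22^n * 16^n)^(1/n) = 22 * 16 = 352 for all n.
So R = 1/352 = 1/352.

1/352


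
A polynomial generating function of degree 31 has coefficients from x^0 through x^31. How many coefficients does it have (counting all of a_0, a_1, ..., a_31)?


A polynomial of degree 31 takes the form a_0 + a_1 x + ... + a_31 x^31.
The number of coefficients is 31 + 1 = 32.

32


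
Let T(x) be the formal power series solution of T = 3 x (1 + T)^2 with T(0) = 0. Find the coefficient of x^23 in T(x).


Apply the Lagrange inversion formula: if T = 3 x * phi(T) with phi(t) = (1 + t)^2, then [x^n] T = 3^n * (1/n) [t^(n-1)] phi(t)^n = 3^n * (1/n) [t^(n-1)] (1 + t)^(2n) = 3^n * (1/n) C(2n, n-1).
Using the identity C(2n, n-1) = C(2n, n) * n / (n+1), the unscaled factor equals C(2n, n) / (n+1) = C_n, the n-th Catalan number.
For n = 23: C_23 = C(46, 23) / 24 = 8233430727600/24 = 343059613650.
With the 3^23 = 94143178827 factor, the coefficient is 94143178827 * 343059613650 = 32296722556173480188550.

32296722556173480188550


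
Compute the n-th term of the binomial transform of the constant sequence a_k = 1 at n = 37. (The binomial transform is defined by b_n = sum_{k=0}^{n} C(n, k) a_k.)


With a_k = 1 for all k, b_n = sum_{k=0}^{n} C(n, k) = 2^n by the binomial theorem.
For n = 37: 2^37 = 137438953472.

137438953472


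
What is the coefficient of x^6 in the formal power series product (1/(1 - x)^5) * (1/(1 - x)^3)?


Combine the factors: (1/(1 - x)^5) * (1/(1 - x)^3) = 1/(1 - x)^8.
Then use 1/(1 - x)^r = sum_{k>=0} C(k + r - 1, r - 1) x^k with r = 8 and k = 6:
C(13, 7) = 1716.

1716


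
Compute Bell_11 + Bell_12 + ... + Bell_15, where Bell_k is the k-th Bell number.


Recall Bell_k counts set partitions of a k-set (with Bell_0 = 1 by convention).
Bell_11 through Bell_15: 678570, 4213597, 27644437, 190899322, 1382958545
Sum = 678570 + 4213597 + 27644437 + 190899322 + 1382958545 = 1606394471.

1606394471


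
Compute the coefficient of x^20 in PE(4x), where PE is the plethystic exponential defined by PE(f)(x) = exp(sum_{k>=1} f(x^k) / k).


With f(x) = 4x, the exponent is sum_{k>=1} 4 x^k / k = 4 * (-ln(1 - x)). Exponentiating:
PE(4x) = exp(-4 ln(1 - x)) = 1/(1 - x)^4.
By the negative binomial expansion, [x^n] 1/(1 - x)^4 = C(n + 3, 3).
For n = 20: C(23, 3) = 1771.

1771


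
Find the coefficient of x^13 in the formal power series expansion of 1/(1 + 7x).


Write 1/(1 + c x) = 1/(1 - (-c) x) and apply the geometric-series identity
1/(1 - y) = sum_{k>=0} y^k to get 1/(1 + c x) = sum_{k>=0} (-c)^k x^k.
So the coefficient of x^k is (-c)^k = (-1)^k * c^k.
Here c = 7 and k = 13:
(-7)^13 = -1 * 96889010407 = -96889010407

-96889010407


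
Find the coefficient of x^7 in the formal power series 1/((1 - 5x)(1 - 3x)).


By partial fractions or Cauchy convolution:
The coefficient equals sum_{k=0}^{7} 5^k * 3^(7-k).
= 192032

192032


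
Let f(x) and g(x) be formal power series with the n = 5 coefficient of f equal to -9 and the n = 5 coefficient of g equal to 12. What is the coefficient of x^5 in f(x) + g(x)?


Addition of formal power series is termwise.
The coefficient of x^5 in f + g = -9 + 12
= 3

3


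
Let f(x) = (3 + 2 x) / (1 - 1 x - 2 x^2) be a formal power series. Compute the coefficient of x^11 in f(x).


Write f(x) = sum_{k>=0} a_k x^k. Multiplying both sides by 1 - 1 x - 2 x^2 gives
(1 - 1 x - 2 x^2) sum_{k>=0} a_k x^k = 3 + 2 x.
Matching coefficients:
 x^0: a_0 = 3
 x^1: a_1 - 1 a_0 = 2  =>  a_1 = 1*3 + 2 = 5
 x^k (k >= 2): a_k = 1 a_{k-1} + 2 a_{k-2}.
Iterating: a_2 = 11, a_3 = 21, a_4 = 43, a_5 = 85, a_6 = 171, a_7 = 341, a_8 = 683, a_9 = 1365, a_10 = 2731, a_11 = 5461.
So the coefficient of x^11 is 5461.

5461


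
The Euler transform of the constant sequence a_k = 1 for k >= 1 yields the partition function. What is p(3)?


The Euler transform converts the sequence a_k = 1 into the number of integer partitions.
Using the recurrence or dynamic programming:
p(3) = 3

3


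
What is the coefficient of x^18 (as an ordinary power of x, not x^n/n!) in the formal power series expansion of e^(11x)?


The exponential series is e^y = sum_{k>=0} y^k / k!. Substituting y = 11x gives
e^(11x) = sum_{k>=0} 11^k x^k / k!.
So the coefficient of x^n is a^n/n! with a = 11, n = 18:
11^18 / 18! = 5559917313492231481/6402373705728000 = 505447028499293771/582033973248000

505447028499293771/582033973248000


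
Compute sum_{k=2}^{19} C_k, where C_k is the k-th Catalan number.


C_2 through C_19: 2, 5, 14, 42, 132, 429, 1430, 4862, 16796, 58786, 208012, 742900, 2674440, 9694845, 35357670, 129644790, 477638700, 1767263190
Sum = 2 + 5 + 14 + 42 + 132 + 429 + 1430 + 4862 + 16796 + 58786 + 208012 + 742900 + 2674440 + 9694845 + 35357670 + 129644790 + 477638700 + 1767263190
= 2423307045

2423307045


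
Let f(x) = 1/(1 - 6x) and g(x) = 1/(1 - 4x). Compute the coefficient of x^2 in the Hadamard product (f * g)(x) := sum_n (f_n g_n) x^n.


f has coefficients f_k = 6^k and g has coefficients g_k = 4^k, so the Hadamard product has coefficient (f*g)_k = 6^k * 4^k = 24^k.
For k = 2: 24^2 = 576.

576


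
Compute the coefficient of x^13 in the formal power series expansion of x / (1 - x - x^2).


Let f(x) = sum_{k>=0} a_k x^k. Multiplying f(x) * (1 - x - x^2) = x and matching coefficients gives a_0 = 0, a_1 = 1, and a_k = a_{k-1} + a_{k-2} for k >= 2. These are the Fibonacci numbers F_k.
Iterating from F_0 = 0, F_1 = 1:
F_0=0, F_1=1, F_2=1, F_3=2, F_4=3, F_5=5, F_6=8, F_7=13, F_8=21, F_9=34, ...
F_13 = 233.

233


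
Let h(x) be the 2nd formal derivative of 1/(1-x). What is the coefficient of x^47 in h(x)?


Differentiating 2 times: d^2/dx^2 [1/(1-x)] = 2!/(1-x)^3.
The expansion 1/(1-x)^3 = sum_{k>=0} C(k+2, 2) x^k, so the coefficient of x^n in 2!/(1-x)^3 is 2! * C(n+2, 2).
For n = 47: 2 * C(49, 2) = 2 * 1176 = 2352

2352


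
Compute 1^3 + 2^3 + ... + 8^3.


This power sum has a closed form given by Faulhaber's formula
sum_{k=1}^{m} k^p = (1 / (p + 1)) * sum_{j=0}^{p} C(p + 1, j) B_j m^(p + 1 - j),
but for small m direct computation is fastest:
1 + 8 + 27 + 64 + 125 + 216 + 343 + 512 = 1296.

1296


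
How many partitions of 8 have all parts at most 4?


Using the generating function (1-x)^(-1)(1-x^2)^(-1)...(1-x^4)^(-1),
the coefficient of x^8 counts these restricted partitions.
Result = 15

15


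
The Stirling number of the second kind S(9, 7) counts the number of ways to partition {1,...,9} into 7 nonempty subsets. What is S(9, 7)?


Using the explicit formula S(n,k) = (1/k!) sum_{j=0}^{k} (-1)^(k-j) C(k,j) j^n:
S(9, 7) = 462
Equivalently, S(n,k) is n! times the coefficient of x^n in the EGF (e^x - 1)^k / k!.

462


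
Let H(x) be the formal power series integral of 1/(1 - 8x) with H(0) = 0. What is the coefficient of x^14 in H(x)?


1/(1 - 8x) = sum_{k>=0} 8^k x^k. Integrating termwise with H(0) = 0:
H(x) = sum_{k>=0} 8^k x^(k+1) / (k+1) = sum_{m>=1} 8^(m-1) x^m / m.
For m = 14: 8^13/14 = 549755813888/14 = 274877906944/7.

274877906944/7


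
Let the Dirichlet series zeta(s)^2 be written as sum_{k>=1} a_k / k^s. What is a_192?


The Dirichlet convolution of the constant function 1 with itself gives (1 * 1)(k) = sum_{d | k} 1 = d(k), the number of positive divisors of k.
Since zeta(s) = sum_{k>=1} 1/k^s, we have zeta(s)^2 = sum_{k>=1} d(k)/k^s, so a_k = d(k).
For k = 192: the divisors are 1, 2, 3, 4, 6, 8, 12, 16, 24, 32, 48, 64, 96, 192.
Count = 14.

14


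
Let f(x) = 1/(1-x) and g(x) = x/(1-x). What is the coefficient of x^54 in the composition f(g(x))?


First simplify the composition: f(g(x)) = 1/(1 - x/(1-x)) = (1-x)/((1-x) - x) = (1-x)/(1-2x).
Now extract the coefficient. Write (1-x)/(1-2x) = 1/(1-2x) - x/(1-2x).
The coefficient of x^n in 1/(1-2x) is 2^n, and in x/(1-2x) is 2^(n-1) (for n >= 1).
So the coefficient of x^54 is 2^54 - 2^53 = 18014398509481984 - 9007199254740992 = 9007199254740992.

9007199254740992


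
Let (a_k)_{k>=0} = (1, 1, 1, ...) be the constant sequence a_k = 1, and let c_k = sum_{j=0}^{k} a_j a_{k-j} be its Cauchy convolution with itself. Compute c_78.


Since a_j = 1 for all j >= 0, the convolution sum becomes
c_k = sum_{j=0}^{k} 1 * 1 = 1 * (k + 1).
Equivalently, the generating function of (a_k) is 1/(1 - x) and its square is 1/(1 - x)^2 = sum_{k>=0} 1(k + 1) x^k.
For k = 78: 1 * 79 = 79.

79


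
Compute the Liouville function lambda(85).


The Liouville function is lambda(k) = (-1)^Omega(k), where Omega(k) counts the prime factors of k with multiplicity.
Factoring: 85 = 5 * 17, so Omega(85) = 2.
lambda(85) = (-1)^2 = 1.

1


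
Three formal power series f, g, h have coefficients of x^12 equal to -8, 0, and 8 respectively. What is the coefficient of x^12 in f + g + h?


Series addition is componentwise:
-8 + 0 + 8
= 0

0


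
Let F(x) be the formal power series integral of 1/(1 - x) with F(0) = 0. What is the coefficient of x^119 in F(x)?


1/(1 - x) = sum_{k>=0} x^k. Integrating termwise and using F(0) = 0 gives
F(x) = sum_{k>=0} x^(k+1) / (k+1) = sum_{m>=1} x^m / m = -ln(1 - x).
So the coefficient of x^119 is 1/119 = 1/119.

1/119


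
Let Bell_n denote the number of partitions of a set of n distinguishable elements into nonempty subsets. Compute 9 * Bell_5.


Bell_5 can be computed from the Bell triangle or from Dobinski's identity Bell_n = (1/e) * sum_{k>=0} k^n / k!.
Computing Bell_5 = 52.
Then 9 * 52 = 468.

468


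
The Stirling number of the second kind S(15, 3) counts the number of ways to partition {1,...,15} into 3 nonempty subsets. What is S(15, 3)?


Using the explicit formula S(n,k) = (1/k!) sum_{j=0}^{k} (-1)^(k-j) C(k,j) j^n:
S(15, 3) = 2375101
Equivalently, S(n,k) is n! times the coefficient of x^n in the EGF (e^x - 1)^k / k!.

2375101


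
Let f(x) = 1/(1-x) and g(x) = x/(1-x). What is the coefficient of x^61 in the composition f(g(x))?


First simplify the composition: f(g(x)) = 1/(1 - x/(1-x)) = (1-x)/((1-x) - x) = (1-x)/(1-2x).
Now extract the coefficient. Write (1-x)/(1-2x) = 1/(1-2x) - x/(1-2x).
The coefficient of x^n in 1/(1-2x) is 2^n, and in x/(1-2x) is 2^(n-1) (for n >= 1).
So the coefficient of x^61 is 2^61 - 2^60 = 2305843009213693952 - 1152921504606846976 = 1152921504606846976.

1152921504606846976


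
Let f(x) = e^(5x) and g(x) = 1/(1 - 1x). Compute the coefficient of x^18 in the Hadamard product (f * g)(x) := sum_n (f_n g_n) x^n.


Expanding: f_k = 5^k/k! (from e^(5x)) and g_k = 1^k (from 1/(1 - 1x)). So the Hadamard coefficient (f * g)_k = 5^k 1^k / k! = (5)^k / k!.
For k = 18: 5^18/18! = 3814697265625/6402373705728000 = 30517578125/51218989645824.

30517578125/51218989645824


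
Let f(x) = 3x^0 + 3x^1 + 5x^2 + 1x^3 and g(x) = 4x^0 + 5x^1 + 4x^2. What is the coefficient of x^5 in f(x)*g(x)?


Cauchy product at x^5:
1*4
= 4

4


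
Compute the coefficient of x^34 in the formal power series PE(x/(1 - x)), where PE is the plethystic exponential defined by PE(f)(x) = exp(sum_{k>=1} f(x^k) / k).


For f(x) = x/(1 - x) we have
sum_{k>=1} f(x^k) / k = sum_{k>=1} (1/k) * x^k / (1 - x^k) = sum_{k, m >= 1} x^(k m) / k,
which after exponentiating simplifies to
PE(x/(1 - x)) = prod_{k>=1} 1 / (1 - x^k).
This is the generating function for the partition function p(n), so the coefficient of x^34 is p(34).
Computing p(34) by dynamic programming over parts 1, 2, ..., 34: p(34) = 12310.

12310


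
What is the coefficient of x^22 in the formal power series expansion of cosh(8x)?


The Maclaurin series is cosh(t) = sum_{m>=0} t^(2m) / (2m)!, so substituting t = 8x, only even powers of x are nonzero, with coefficient of x^(2m) equal to 8^(2m) / (2m)!.
For x^22 the coefficient is 8^22/22! = 73786976294838206464/1124000727777607680000 = 140737488355328/2143861251406875.

140737488355328/2143861251406875


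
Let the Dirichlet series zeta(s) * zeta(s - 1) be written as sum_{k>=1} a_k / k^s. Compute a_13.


Convolution gives a_k = sum_{d | k} d * 1 = sum_{d | k} d = sigma(k), the sum of positive divisors of k.
For k = 13, the divisors are 1, 13, so
sigma(13) = 1 + 13 = 14.

14


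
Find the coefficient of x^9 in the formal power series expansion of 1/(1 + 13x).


Write 1/(1 + c x) = 1/(1 - (-c) x) and apply the geometric-series identity
1/(1 - y) = sum_{k>=0} y^k to get 1/(1 + c x) = sum_{k>=0} (-c)^k x^k.
So the coefficient of x^k is (-c)^k = (-1)^k * c^k.
Here c = 13 and k = 9:
(-13)^9 = -1 * 10604499373 = -10604499373

-10604499373


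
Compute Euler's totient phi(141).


phi(n) counts integers in [1, n] coprime to n. Using the multiplicative formula phi(n) = n * prod_{p | n} (1 - 1/p):
141 = 3 * 47, so
phi(141) = 141 * (1 - 1/3) * (1 - 1/47) = 92.

92


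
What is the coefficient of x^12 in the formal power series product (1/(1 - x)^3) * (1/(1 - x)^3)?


Combine the factors: (1/(1 - x)^3) * (1/(1 - x)^3) = 1/(1 - x)^6.
Then use 1/(1 - x)^r = sum_{k>=0} C(k + r - 1, r - 1) x^k with r = 6 and k = 12:
C(17, 5) = 6188.

6188


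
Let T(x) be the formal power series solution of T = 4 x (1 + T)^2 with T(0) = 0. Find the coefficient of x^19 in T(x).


Apply the Lagrange inversion formula: if T = 4 x * phi(T) with phi(t) = (1 + t)^2, then [x^n] T = 4^n * (1/n) [t^(n-1)] phi(t)^n = 4^n * (1/n) [t^(n-1)] (1 + t)^(2n) = 4^n * (1/n) C(2n, n-1).
Using the identity C(2n, n-1) = C(2n, n) * n / (n+1), the unscaled factor equals C(2n, n) / (n+1) = C_n, the n-th Catalan number.
For n = 19: C_19 = C(38, 19) / 20 = 35345263800/20 = 1767263190.
With the 4^19 = 274877906944 factor, the coefficient is 274877906944 * 1767263190 = 485781606686376591360.

485781606686376591360


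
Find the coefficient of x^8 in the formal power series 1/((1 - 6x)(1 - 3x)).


By partial fractions or Cauchy convolution:
The coefficient equals sum_{k=0}^{8} 6^k * 3^(8-k).
= 3352671

3352671
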